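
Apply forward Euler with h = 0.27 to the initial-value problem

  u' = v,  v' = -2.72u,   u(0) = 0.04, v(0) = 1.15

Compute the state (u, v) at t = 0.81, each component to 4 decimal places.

0.8861, 0.3836

Euler on (u,v): u_{n+1} = u_n + h·u', v_{n+1} = v_n + h·v'.
0.000000: (0.040000, 1.150000); f=(1.150000, -0.108800) → (0.350500, 1.120624)
0.270000: (0.350500, 1.120624); f=(1.120624, -0.953360) → (0.653068, 0.863217)
0.540000: (0.653068, 0.863217); f=(0.863217, -1.776346) → (0.886137, 0.383603)
(u(0.81), v(0.81)) ≈ (0.8861, 0.3836)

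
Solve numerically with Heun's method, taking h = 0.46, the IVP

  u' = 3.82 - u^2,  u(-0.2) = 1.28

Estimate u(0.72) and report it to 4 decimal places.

1.5770

Heun: k1 = f(x_n, u_n); k2 = f(x_n + h, u_n + h·k1); u_{n+1} = u_n + (h/2)·(k1 + k2).
x=-0.200000, u=1.280000:
  k1 = f(-0.200000, 1.280000) = 2.181600
  k2 = f(0.260000, 2.283536) = -1.394537
  u ← 1.280000 + (0.46/2)·(2.181600 + (-1.394537)) = 1.461025
x=0.260000, u=1.461025:
  k1 = f(0.260000, 1.461025) = 1.685407
  k2 = f(0.720000, 2.236312) = -1.181091
  u ← 1.461025 + (0.46/2)·(1.685407 + (-1.181091)) = 1.577017
u(0.72) ≈ 1.5770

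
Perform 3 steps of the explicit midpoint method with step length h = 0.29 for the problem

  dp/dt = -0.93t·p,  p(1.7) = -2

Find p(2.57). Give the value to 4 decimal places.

-0.3903

Midpoint: k1 = f(t_n, p_n); k2 = f(t_n + h/2, p_n + (h/2)·k1); p_{n+1} = p_n + h·k2.
t=1.700000, p=-2.000000:
  k1 = f(1.700000, -2.000000) = 3.162000
  k2 = f(1.845000, -1.541510) = 2.645000
  p ← -2.000000 + 0.29·2.645000 = -1.232950
t=1.990000, p=-1.232950:
  k1 = f(1.990000, -1.232950) = 2.281821
  k2 = f(2.135000, -0.902086) = 1.791137
  p ← -1.232950 + 0.29·1.791137 = -0.713520
t=2.280000, p=-0.713520:
  k1 = f(2.280000, -0.713520) = 1.512948
  k2 = f(2.425000, -0.494143) = 1.114416
  p ← -0.713520 + 0.29·1.114416 = -0.390340
p(2.57) ≈ -0.3903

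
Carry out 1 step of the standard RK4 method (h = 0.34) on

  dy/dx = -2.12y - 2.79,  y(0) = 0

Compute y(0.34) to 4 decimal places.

RK4: k1 = f(x_n, y_n); k2 = f(x_n + h/2, y_n + (h/2)·k1); k3 = f(x_n + h/2, y_n + (h/2)·k2); k4 = f(x_n + h, y_n + h·k3); y_{n+1} = y_n + (h/6)·(k1 + 2k2 + 2k3 + k4).
x=0.000000, y=0.000000:
  k1 = f(0.000000, 0.000000) = -2.790000
  k2 = f(0.170000, -0.474300) = -1.784484
  k3 = f(0.170000, -0.303362) = -2.146872
  k4 = f(0.340000, -0.729936) = -1.242535
  y ← 0.000000 + (0.34/6)·(k1 + 2k2 + 2k3 + k4) = -0.674064
y(0.34) ≈ -0.6741

-0.6741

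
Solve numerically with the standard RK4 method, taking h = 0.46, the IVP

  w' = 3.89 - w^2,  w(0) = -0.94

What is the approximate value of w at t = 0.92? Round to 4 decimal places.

1.6479

RK4: k1 = f(t_n, w_n); k2 = f(t_n + h/2, w_n + (h/2)·k1); k3 = f(t_n + h/2, w_n + (h/2)·k2); k4 = f(t_n + h, w_n + h·k3); w_{n+1} = w_n + (h/6)·(k1 + 2k2 + 2k3 + k4).
t=0.000000, w=-0.940000:
  k1 = f(0.000000, -0.940000) = 3.006400
  k2 = f(0.230000, -0.248528) = 3.828234
  k3 = f(0.230000, -0.059506) = 3.886459
  k4 = f(0.460000, 0.847771) = 3.171284
  w ← -0.940000 + (0.46/6)·(k1 + 2k2 + 2k3 + k4) = 0.716542
t=0.460000, w=0.716542:
  k1 = f(0.460000, 0.716542) = 3.376568
  k2 = f(0.690000, 1.493153) = 1.660495
  k3 = f(0.690000, 1.098456) = 2.683394
  k4 = f(0.920000, 1.950903) = 0.083976
  w ← 0.716542 + (0.46/6)·(k1 + 2k2 + 2k3 + k4) = 1.647913
w(0.92) ≈ 1.6479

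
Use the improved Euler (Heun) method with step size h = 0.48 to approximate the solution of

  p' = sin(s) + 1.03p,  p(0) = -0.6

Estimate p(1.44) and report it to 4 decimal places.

Heun: k1 = f(s_n, p_n); k2 = f(s_n + h, p_n + h·k1); p_{n+1} = p_n + (h/2)·(k1 + k2).
s=0.000000, p=-0.600000:
  k1 = f(0.000000, -0.600000) = -0.618000
  k2 = f(0.480000, -0.896640) = -0.461760
  p ← -0.600000 + (0.48/2)·(-0.618000 + (-0.461760)) = -0.859142
s=0.480000, p=-0.859142:
  k1 = f(0.480000, -0.859142) = -0.423138
  k2 = f(0.960000, -1.062248) = -0.274924
  p ← -0.859142 + (0.48/2)·(-0.423138 + (-0.274924)) = -1.026677
s=0.960000, p=-1.026677:
  k1 = f(0.960000, -1.026677) = -0.238286
  k2 = f(1.440000, -1.141055) = -0.183828
  p ← -1.026677 + (0.48/2)·(-0.238286 + (-0.183828)) = -1.127985
p(1.44) ≈ -1.1280

-1.1280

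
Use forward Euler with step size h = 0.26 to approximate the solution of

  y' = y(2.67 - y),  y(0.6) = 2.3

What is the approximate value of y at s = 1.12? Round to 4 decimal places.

Euler: y_{n+1} = y_n + h·f(s_n, y_n).
s=0.600000, y=2.300000: f=0.851000 → y ← 2.300000 + 0.26·0.851000 = 2.521260
s=0.860000, y=2.521260: f=0.375012 → y ← 2.521260 + 0.26·0.375012 = 2.618763
y(1.12) ≈ 2.6188

2.6188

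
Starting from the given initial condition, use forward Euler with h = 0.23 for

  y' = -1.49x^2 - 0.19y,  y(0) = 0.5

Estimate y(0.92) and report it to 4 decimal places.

0.1691

Euler: y_{n+1} = y_n + h·f(x_n, y_n).
x=0.000000, y=0.500000: f=-0.095000 → y ← 0.500000 + 0.23·(-0.095000) = 0.478150
x=0.230000, y=0.478150: f=-0.169670 → y ← 0.478150 + 0.23·(-0.169670) = 0.439126
x=0.460000, y=0.439126: f=-0.398718 → y ← 0.439126 + 0.23·(-0.398718) = 0.347421
x=0.690000, y=0.347421: f=-0.775399 → y ← 0.347421 + 0.23·(-0.775399) = 0.169079
y(0.92) ≈ 0.1691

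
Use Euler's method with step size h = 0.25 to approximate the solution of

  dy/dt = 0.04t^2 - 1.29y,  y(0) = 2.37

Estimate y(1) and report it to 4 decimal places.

Euler: y_{n+1} = y_n + h·f(t_n, y_n).
t=0.000000, y=2.370000: f=-3.057300 → y ← 2.370000 + 0.25·(-3.057300) = 1.605675
t=0.250000, y=1.605675: f=-2.068821 → y ← 1.605675 + 0.25·(-2.068821) = 1.088470
t=0.500000, y=1.088470: f=-1.394126 → y ← 1.088470 + 0.25·(-1.394126) = 0.739938
t=0.750000, y=0.739938: f=-0.932020 → y ← 0.739938 + 0.25·(-0.932020) = 0.506933
y(1) ≈ 0.5069

0.5069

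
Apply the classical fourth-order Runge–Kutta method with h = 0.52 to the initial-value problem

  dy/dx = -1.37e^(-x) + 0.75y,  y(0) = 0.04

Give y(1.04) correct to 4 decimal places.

RK4: k1 = f(x_n, y_n); k2 = f(x_n + h/2, y_n + (h/2)·k1); k3 = f(x_n + h/2, y_n + (h/2)·k2); k4 = f(x_n + h, y_n + h·k3); y_{n+1} = y_n + (h/6)·(k1 + 2k2 + 2k3 + k4).
x=0.000000, y=0.040000:
  k1 = f(0.000000, 0.040000) = -1.340000
  k2 = f(0.260000, -0.308400) = -1.287641
  k3 = f(0.260000, -0.294787) = -1.277431
  k4 = f(0.520000, -0.624264) = -1.282691
  y ← 0.040000 + (0.52/6)·(k1 + 2k2 + 2k3 + k4) = -0.631912
x=0.520000, y=-0.631912:
  k1 = f(0.520000, -0.631912) = -1.288427
  k2 = f(0.780000, -0.966903) = -1.353194
  k3 = f(0.780000, -0.983743) = -1.365823
  k4 = f(1.040000, -1.342140) = -1.490838
  y ← -0.631912 + (0.52/6)·(k1 + 2k2 + 2k3 + k4) = -1.344078
y(1.04) ≈ -1.3441

-1.3441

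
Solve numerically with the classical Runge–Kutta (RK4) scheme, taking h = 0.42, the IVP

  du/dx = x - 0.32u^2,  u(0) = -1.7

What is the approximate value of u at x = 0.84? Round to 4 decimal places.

RK4: k1 = f(x_n, u_n); k2 = f(x_n + h/2, u_n + (h/2)·k1); k3 = f(x_n + h/2, u_n + (h/2)·k2); k4 = f(x_n + h, u_n + h·k3); u_{n+1} = u_n + (h/6)·(k1 + 2k2 + 2k3 + k4).
x=0.000000, u=-1.700000:
  k1 = f(0.000000, -1.700000) = -0.924800
  k2 = f(0.210000, -1.894208) = -0.938168
  k3 = f(0.210000, -1.897015) = -0.941573
  k4 = f(0.420000, -2.095461) = -0.985106
  u ← -1.700000 + (0.42/6)·(k1 + 2k2 + 2k3 + k4) = -2.096857
x=0.420000, u=-2.096857:
  k1 = f(0.420000, -2.096857) = -0.986979
  k2 = f(0.630000, -2.304123) = -1.068874
  k3 = f(0.630000, -2.321321) = -1.094330
  k4 = f(0.840000, -2.556476) = -1.251382
  u ← -2.096857 + (0.42/6)·(k1 + 2k2 + 2k3 + k4) = -2.556391
u(0.84) ≈ -2.5564

-2.5564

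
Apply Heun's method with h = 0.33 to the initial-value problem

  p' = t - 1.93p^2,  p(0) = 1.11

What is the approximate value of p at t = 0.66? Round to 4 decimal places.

0.6485

Heun: k1 = f(t_n, p_n); k2 = f(t_n + h, p_n + h·k1); p_{n+1} = p_n + (h/2)·(k1 + k2).
t=0.000000, p=1.110000:
  k1 = f(0.000000, 1.110000) = -2.377953
  k2 = f(0.330000, 0.325276) = 0.125798
  p ← 1.110000 + (0.33/2)·(-2.377953 + 0.125798) = 0.738394
t=0.330000, p=0.738394:
  k1 = f(0.330000, 0.738394) = -0.722287
  k2 = f(0.660000, 0.500040) = 0.177423
  p ← 0.738394 + (0.33/2)·(-0.722287 + 0.177423) = 0.648492
p(0.66) ≈ 0.6485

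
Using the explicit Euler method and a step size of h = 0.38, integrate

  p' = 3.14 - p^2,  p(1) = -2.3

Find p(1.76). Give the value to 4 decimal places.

Euler: p_{n+1} = p_n + h·f(t_n, p_n).
t=1.000000, p=-2.300000: f=-2.150000 → p ← -2.300000 + 0.38·(-2.150000) = -3.117000
t=1.380000, p=-3.117000: f=-6.575689 → p ← -3.117000 + 0.38·(-6.575689) = -5.615762
p(1.76) ≈ -5.6158

-5.6158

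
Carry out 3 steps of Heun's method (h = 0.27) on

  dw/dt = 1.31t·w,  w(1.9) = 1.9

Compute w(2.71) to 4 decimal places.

18.7476

Heun: k1 = f(t_n, w_n); k2 = f(t_n + h, w_n + h·k1); w_{n+1} = w_n + (h/2)·(k1 + k2).
t=1.900000, w=1.900000:
  k1 = f(1.900000, 1.900000) = 4.729100
  k2 = f(2.170000, 3.176857) = 9.030851
  w ← 1.900000 + (0.27/2)·(4.729100 + 9.030851) = 3.757593
t=2.170000, w=3.757593:
  k1 = f(2.170000, 3.757593) = 10.681711
  k2 = f(2.440000, 6.641655) = 21.229387
  w ← 3.757593 + (0.27/2)·(10.681711 + 21.229387) = 8.065592
t=2.440000, w=8.065592:
  k1 = f(2.440000, 8.065592) = 25.780857
  k2 = f(2.710000, 15.026423) = 53.345305
  w ← 8.065592 + (0.27/2)·(25.780857 + 53.345305) = 18.747624
w(2.71) ≈ 18.7476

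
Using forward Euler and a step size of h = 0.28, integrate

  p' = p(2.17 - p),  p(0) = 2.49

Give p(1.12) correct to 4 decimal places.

Euler: p_{n+1} = p_n + h·f(t_n, p_n).
t=0.000000, p=2.490000: f=-0.796800 → p ← 2.490000 + 0.28·(-0.796800) = 2.266896
t=0.280000, p=2.266896: f=-0.219653 → p ← 2.266896 + 0.28·(-0.219653) = 2.205393
t=0.560000, p=2.205393: f=-0.078056 → p ← 2.205393 + 0.28·(-0.078056) = 2.183538
t=0.840000, p=2.183538: f=-0.029560 → p ← 2.183538 + 0.28·(-0.029560) = 2.175261
p(1.12) ≈ 2.1753

2.1753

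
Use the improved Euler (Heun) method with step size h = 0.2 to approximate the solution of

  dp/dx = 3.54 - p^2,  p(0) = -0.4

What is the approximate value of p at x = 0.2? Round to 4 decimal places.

0.2844

Heun: k1 = f(x_n, p_n); k2 = f(x_n + h, p_n + h·k1); p_{n+1} = p_n + (h/2)·(k1 + k2).
x=0.000000, p=-0.400000:
  k1 = f(0.000000, -0.400000) = 3.380000
  k2 = f(0.200000, 0.276000) = 3.463824
  p ← -0.400000 + (0.2/2)·(3.380000 + 3.463824) = 0.284382
p(0.2) ≈ 0.2844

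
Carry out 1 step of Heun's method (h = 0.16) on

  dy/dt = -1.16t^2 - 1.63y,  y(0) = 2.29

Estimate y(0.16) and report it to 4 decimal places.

1.7683

Heun: k1 = f(t_n, y_n); k2 = f(t_n + h, y_n + h·k1); y_{n+1} = y_n + (h/2)·(k1 + k2).
t=0.000000, y=2.290000:
  k1 = f(0.000000, 2.290000) = -3.732700
  k2 = f(0.160000, 1.692768) = -2.788908
  y ← 2.290000 + (0.16/2)·(-3.732700 + (-2.788908)) = 1.768271
y(0.16) ≈ 1.7683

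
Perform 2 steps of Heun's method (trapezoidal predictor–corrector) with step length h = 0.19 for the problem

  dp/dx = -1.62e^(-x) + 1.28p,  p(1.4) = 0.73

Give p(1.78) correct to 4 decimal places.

Heun: k1 = f(x_n, p_n); k2 = f(x_n + h, p_n + h·k1); p_{n+1} = p_n + (h/2)·(k1 + k2).
x=1.400000, p=0.730000:
  k1 = f(1.400000, 0.730000) = 0.534913
  k2 = f(1.590000, 0.831633) = 0.734131
  p ← 0.730000 + (0.19/2)·(0.534913 + 0.734131) = 0.850559
x=1.590000, p=0.850559:
  k1 = f(1.590000, 0.850559) = 0.758356
  k2 = f(1.780000, 0.994647) = 0.999954
  p ← 0.850559 + (0.19/2)·(0.758356 + 0.999954) = 1.017599
p(1.78) ≈ 1.0176

1.0176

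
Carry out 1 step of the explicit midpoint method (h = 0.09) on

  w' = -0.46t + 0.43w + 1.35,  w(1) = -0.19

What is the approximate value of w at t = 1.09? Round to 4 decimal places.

-0.1177

Midpoint: k1 = f(t_n, w_n); k2 = f(t_n + h/2, w_n + (h/2)·k1); w_{n+1} = w_n + h·k2.
t=1.000000, w=-0.190000:
  k1 = f(1.000000, -0.190000) = 0.808300
  k2 = f(1.045000, -0.153626) = 0.803241
  w ← -0.190000 + 0.09·0.803241 = -0.117708
w(1.09) ≈ -0.1177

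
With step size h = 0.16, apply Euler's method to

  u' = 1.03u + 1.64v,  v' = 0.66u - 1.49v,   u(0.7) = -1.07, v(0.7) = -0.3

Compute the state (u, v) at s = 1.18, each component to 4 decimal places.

Euler on (u,v): u_{n+1} = u_n + h·u', v_{n+1} = v_n + h·v'.
0.700000: (-1.070000, -0.300000); f=(-1.594100, -0.259200) → (-1.325056, -0.341472)
0.860000: (-1.325056, -0.341472); f=(-1.924822, -0.365744) → (-1.633027, -0.399991)
1.020000: (-1.633027, -0.399991); f=(-2.338004, -0.481812) → (-2.007108, -0.477081)
(u(1.18), v(1.18)) ≈ (-2.0071, -0.4771)

-2.0071, -0.4771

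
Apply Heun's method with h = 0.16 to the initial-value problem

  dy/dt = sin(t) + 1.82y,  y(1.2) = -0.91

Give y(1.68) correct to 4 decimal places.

-1.4240

Heun: k1 = f(t_n, y_n); k2 = f(t_n + h, y_n + h·k1); y_{n+1} = y_n + (h/2)·(k1 + k2).
t=1.200000, y=-0.910000:
  k1 = f(1.200000, -0.910000) = -0.724161
  k2 = f(1.360000, -1.025866) = -0.889211
  y ← -0.910000 + (0.16/2)·(-0.724161 + (-0.889211)) = -1.039070
t=1.360000, y=-1.039070:
  k1 = f(1.360000, -1.039070) = -0.913242
  k2 = f(1.520000, -1.185189) = -1.158333
  y ← -1.039070 + (0.16/2)·(-0.913242 + (-1.158333)) = -1.204796
t=1.520000, y=-1.204796:
  k1 = f(1.520000, -1.204796) = -1.194018
  k2 = f(1.680000, -1.395839) = -1.546383
  y ← -1.204796 + (0.16/2)·(-1.194018 + (-1.546383)) = -1.424028
y(1.68) ≈ -1.4240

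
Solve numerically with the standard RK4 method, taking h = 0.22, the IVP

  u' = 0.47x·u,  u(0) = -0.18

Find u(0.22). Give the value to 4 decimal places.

RK4: k1 = f(x_n, u_n); k2 = f(x_n + h/2, u_n + (h/2)·k1); k3 = f(x_n + h/2, u_n + (h/2)·k2); k4 = f(x_n + h, u_n + h·k3); u_{n+1} = u_n + (h/6)·(k1 + 2k2 + 2k3 + k4).
x=0.000000, u=-0.180000:
  k1 = f(0.000000, -0.180000) = 0.000000
  k2 = f(0.110000, -0.180000) = -0.009306
  k3 = f(0.110000, -0.181024) = -0.009359
  k4 = f(0.220000, -0.182059) = -0.018825
  u ← -0.180000 + (0.22/6)·(k1 + 2k2 + 2k3 + k4) = -0.182059
u(0.22) ≈ -0.1821

-0.1821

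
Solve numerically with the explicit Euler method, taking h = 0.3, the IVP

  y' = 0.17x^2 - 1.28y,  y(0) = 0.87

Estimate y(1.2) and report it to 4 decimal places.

0.1796

Euler: y_{n+1} = y_n + h·f(x_n, y_n).
x=0.000000, y=0.870000: f=-1.113600 → y ← 0.870000 + 0.3·(-1.113600) = 0.535920
x=0.300000, y=0.535920: f=-0.670678 → y ← 0.535920 + 0.3·(-0.670678) = 0.334717
x=0.600000, y=0.334717: f=-0.367237 → y ← 0.334717 + 0.3·(-0.367237) = 0.224545
x=0.900000, y=0.224545: f=-0.149718 → y ← 0.224545 + 0.3·(-0.149718) = 0.179630
y(1.2) ≈ 0.1796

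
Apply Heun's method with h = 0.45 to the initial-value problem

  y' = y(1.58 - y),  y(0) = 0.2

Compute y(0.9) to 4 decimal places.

0.5786

Heun: k1 = f(x_n, y_n); k2 = f(x_n + h, y_n + h·k1); y_{n+1} = y_n + (h/2)·(k1 + k2).
x=0.000000, y=0.200000:
  k1 = f(0.000000, 0.200000) = 0.276000
  k2 = f(0.450000, 0.324200) = 0.407130
  y ← 0.200000 + (0.45/2)·(0.276000 + 0.407130) = 0.353704
x=0.450000, y=0.353704:
  k1 = f(0.450000, 0.353704) = 0.433746
  k2 = f(0.900000, 0.548890) = 0.565966
  y ← 0.353704 + (0.45/2)·(0.433746 + 0.565966) = 0.578640
y(0.9) ≈ 0.5786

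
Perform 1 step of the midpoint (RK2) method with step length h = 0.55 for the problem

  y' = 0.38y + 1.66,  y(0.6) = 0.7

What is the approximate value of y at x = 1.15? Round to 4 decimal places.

Midpoint: k1 = f(x_n, y_n); k2 = f(x_n + h/2, y_n + (h/2)·k1); y_{n+1} = y_n + h·k2.
x=0.600000, y=0.700000:
  k1 = f(0.600000, 0.700000) = 1.926000
  k2 = f(0.875000, 1.229650) = 2.127267
  y ← 0.700000 + 0.55·2.127267 = 1.869997
y(1.15) ≈ 1.8700

1.8700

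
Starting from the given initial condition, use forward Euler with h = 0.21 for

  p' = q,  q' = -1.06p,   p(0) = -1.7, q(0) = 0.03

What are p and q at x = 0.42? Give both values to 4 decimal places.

Euler on (p,q): p_{n+1} = p_n + h·p', q_{n+1} = q_n + h·q'.
0.000000: (-1.700000, 0.030000); f=(0.030000, 1.802000) → (-1.693700, 0.408420)
0.210000: (-1.693700, 0.408420); f=(0.408420, 1.795322) → (-1.607932, 0.785438)
(p(0.42), q(0.42)) ≈ (-1.6079, 0.7854)

-1.6079, 0.7854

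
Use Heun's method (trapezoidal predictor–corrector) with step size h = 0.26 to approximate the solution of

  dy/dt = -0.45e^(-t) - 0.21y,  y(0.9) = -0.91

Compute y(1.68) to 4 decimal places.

Heun: k1 = f(t_n, y_n); k2 = f(t_n + h, y_n + h·k1); y_{n+1} = y_n + (h/2)·(k1 + k2).
t=0.900000, y=-0.910000:
  k1 = f(0.900000, -0.910000) = 0.008144
  k2 = f(1.160000, -0.907883) = 0.049587
  y ← -0.910000 + (0.26/2)·(0.008144 + 0.049587) = -0.902495
t=1.160000, y=-0.902495:
  k1 = f(1.160000, -0.902495) = 0.048455
  k2 = f(1.420000, -0.889897) = 0.078107
  y ← -0.902495 + (0.26/2)·(0.048455 + 0.078107) = -0.886042
t=1.420000, y=-0.886042:
  k1 = f(1.420000, -0.886042) = 0.077298
  k2 = f(1.680000, -0.865945) = 0.097980
  y ← -0.886042 + (0.26/2)·(0.077298 + 0.097980) = -0.863256
y(1.68) ≈ -0.8633

-0.8633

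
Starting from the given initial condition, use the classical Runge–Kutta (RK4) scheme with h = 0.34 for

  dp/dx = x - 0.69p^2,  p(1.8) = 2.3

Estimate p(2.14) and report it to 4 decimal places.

RK4: k1 = f(x_n, p_n); k2 = f(x_n + h/2, p_n + (h/2)·k1); k3 = f(x_n + h/2, p_n + (h/2)·k2); k4 = f(x_n + h, p_n + h·k3); p_{n+1} = p_n + (h/6)·(k1 + 2k2 + 2k3 + k4).
x=1.800000, p=2.300000:
  k1 = f(1.800000, 2.300000) = -1.850100
  k2 = f(1.970000, 1.985483) = -0.750078
  k3 = f(1.970000, 2.172487) = -1.286592
  k4 = f(2.140000, 1.862559) = -0.253696
  p ← 2.300000 + (0.34/6)·(k1 + 2k2 + 2k3 + k4) = 1.949962
p(2.14) ≈ 1.9500

1.9500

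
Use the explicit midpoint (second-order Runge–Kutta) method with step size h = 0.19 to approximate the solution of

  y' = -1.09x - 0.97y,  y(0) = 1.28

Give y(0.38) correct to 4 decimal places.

Midpoint: k1 = f(x_n, y_n); k2 = f(x_n + h/2, y_n + (h/2)·k1); y_{n+1} = y_n + h·k2.
x=0.000000, y=1.280000:
  k1 = f(0.000000, 1.280000) = -1.241600
  k2 = f(0.095000, 1.162048) = -1.230737
  y ← 1.280000 + 0.19·(-1.230737) = 1.046160
x=0.190000, y=1.046160:
  k1 = f(0.190000, 1.046160) = -1.221875
  k2 = f(0.285000, 0.930082) = -1.212829
  y ← 1.046160 + 0.19·(-1.212829) = 0.815722
y(0.38) ≈ 0.8157

0.8157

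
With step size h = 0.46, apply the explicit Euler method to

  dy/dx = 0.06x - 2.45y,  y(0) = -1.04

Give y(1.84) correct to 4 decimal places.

Euler: y_{n+1} = y_n + h·f(x_n, y_n).
x=0.000000, y=-1.040000: f=2.548000 → y ← -1.040000 + 0.46·2.548000 = 0.132080
x=0.460000, y=0.132080: f=-0.295996 → y ← 0.132080 + 0.46·(-0.295996) = -0.004078
x=0.920000, y=-0.004078: f=0.065191 → y ← -0.004078 + 0.46·0.065191 = 0.025910
x=1.380000, y=0.025910: f=0.019321 → y ← 0.025910 + 0.46·0.019321 = 0.034797
y(1.84) ≈ 0.0348

0.0348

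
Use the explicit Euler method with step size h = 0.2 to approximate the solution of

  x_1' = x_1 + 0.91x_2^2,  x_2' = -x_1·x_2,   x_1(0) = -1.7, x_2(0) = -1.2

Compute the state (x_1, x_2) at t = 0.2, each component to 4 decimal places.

Euler on (x_1,x_2): x_1_{n+1} = x_1_n + h·x_1', x_2_{n+1} = x_2_n + h·x_2'.
0.000000: (-1.700000, -1.200000); f=(-0.389600, -2.040000) → (-1.777920, -1.608000)
(x_1(0.2), x_2(0.2)) ≈ (-1.7779, -1.6080)

-1.7779, -1.6080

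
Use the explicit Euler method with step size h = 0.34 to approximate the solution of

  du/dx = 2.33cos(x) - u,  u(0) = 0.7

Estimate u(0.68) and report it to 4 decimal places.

Euler: u_{n+1} = u_n + h·f(x_n, u_n).
x=0.000000, u=0.700000: f=1.630000 → u ← 0.700000 + 0.34·1.630000 = 1.254200
x=0.340000, u=1.254200: f=0.942418 → u ← 1.254200 + 0.34·0.942418 = 1.574622
u(0.68) ≈ 1.5746

1.5746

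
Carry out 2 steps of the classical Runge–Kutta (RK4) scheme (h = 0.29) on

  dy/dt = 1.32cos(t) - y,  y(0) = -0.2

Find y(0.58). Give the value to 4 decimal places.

RK4: k1 = f(t_n, y_n); k2 = f(t_n + h/2, y_n + (h/2)·k1); k3 = f(t_n + h/2, y_n + (h/2)·k2); k4 = f(t_n + h, y_n + h·k3); y_{n+1} = y_n + (h/6)·(k1 + 2k2 + 2k3 + k4).
t=0.000000, y=-0.200000:
  k1 = f(0.000000, -0.200000) = 1.520000
  k2 = f(0.145000, 0.020400) = 1.285748
  k3 = f(0.145000, -0.013567) = 1.319714
  k4 = f(0.290000, 0.182717) = 1.082165
  y ← -0.200000 + (0.29/6)·(k1 + 2k2 + 2k3 + k4) = 0.177633
t=0.290000, y=0.177633:
  k1 = f(0.290000, 0.177633) = 1.087249
  k2 = f(0.435000, 0.335284) = 0.861785
  k3 = f(0.435000, 0.302591) = 0.894477
  k4 = f(0.580000, 0.437031) = 0.667100
  y ← 0.177633 + (0.29/6)·(k1 + 2k2 + 2k3 + k4) = 0.432198
y(0.58) ≈ 0.4322

0.4322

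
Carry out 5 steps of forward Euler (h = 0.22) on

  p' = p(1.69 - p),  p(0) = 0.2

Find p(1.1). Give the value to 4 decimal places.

0.7158

Euler: p_{n+1} = p_n + h·f(x_n, p_n).
x=0.000000, p=0.200000: f=0.298000 → p ← 0.200000 + 0.22·0.298000 = 0.265560
x=0.220000, p=0.265560: f=0.378274 → p ← 0.265560 + 0.22·0.378274 = 0.348780
x=0.440000, p=0.348780: f=0.467791 → p ← 0.348780 + 0.22·0.467791 = 0.451694
x=0.660000, p=0.451694: f=0.559336 → p ← 0.451694 + 0.22·0.559336 = 0.574748
x=0.880000, p=0.574748: f=0.640989 → p ← 0.574748 + 0.22·0.640989 = 0.715766
p(1.1) ≈ 0.7158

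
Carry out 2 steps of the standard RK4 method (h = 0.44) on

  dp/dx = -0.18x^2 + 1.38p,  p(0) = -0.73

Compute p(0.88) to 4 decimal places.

RK4: k1 = f(x_n, p_n); k2 = f(x_n + h/2, p_n + (h/2)·k1); k3 = f(x_n + h/2, p_n + (h/2)·k2); k4 = f(x_n + h, p_n + h·k3); p_{n+1} = p_n + (h/6)·(k1 + 2k2 + 2k3 + k4).
x=0.000000, p=-0.730000:
  k1 = f(0.000000, -0.730000) = -1.007400
  k2 = f(0.220000, -0.951628) = -1.321959
  k3 = f(0.220000, -1.020831) = -1.417459
  k4 = f(0.440000, -1.353682) = -1.902929
  p ← -0.730000 + (0.44/6)·(k1 + 2k2 + 2k3 + k4) = -1.345205
x=0.440000, p=-1.345205:
  k1 = f(0.440000, -1.345205) = -1.891231
  k2 = f(0.660000, -1.761276) = -2.508969
  k3 = f(0.660000, -1.897179) = -2.696514
  k4 = f(0.880000, -2.531672) = -3.633099
  p ← -1.345205 + (0.44/6)·(k1 + 2k2 + 2k3 + k4) = -2.513794
p(0.88) ≈ -2.5138

-2.5138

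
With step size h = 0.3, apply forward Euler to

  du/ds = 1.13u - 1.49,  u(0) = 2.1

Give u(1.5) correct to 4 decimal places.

4.6820

Euler: u_{n+1} = u_n + h·f(s_n, u_n).
s=0.000000, u=2.100000: f=0.883000 → u ← 2.100000 + 0.3·0.883000 = 2.364900
s=0.300000, u=2.364900: f=1.182337 → u ← 2.364900 + 0.3·1.182337 = 2.719601
s=0.600000, u=2.719601: f=1.583149 → u ← 2.719601 + 0.3·1.583149 = 3.194546
s=0.900000, u=3.194546: f=2.119837 → u ← 3.194546 + 0.3·2.119837 = 3.830497
s=1.200000, u=3.830497: f=2.838462 → u ← 3.830497 + 0.3·2.838462 = 4.682035
u(1.5) ≈ 4.6820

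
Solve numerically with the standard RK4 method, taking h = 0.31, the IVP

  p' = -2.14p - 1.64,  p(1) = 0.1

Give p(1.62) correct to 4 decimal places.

-0.5356

RK4: k1 = f(x_n, p_n); k2 = f(x_n + h/2, p_n + (h/2)·k1); k3 = f(x_n + h/2, p_n + (h/2)·k2); k4 = f(x_n + h, p_n + h·k3); p_{n+1} = p_n + (h/6)·(k1 + 2k2 + 2k3 + k4).
x=1.000000, p=0.100000:
  k1 = f(1.000000, 0.100000) = -1.854000
  k2 = f(1.155000, -0.187370) = -1.239028
  k3 = f(1.155000, -0.092049) = -1.443014
  k4 = f(1.310000, -0.347334) = -0.896704
  p ← 0.100000 + (0.31/6)·(k1 + 2k2 + 2k3 + k4) = -0.319264
x=1.310000, p=-0.319264:
  k1 = f(1.310000, -0.319264) = -0.956775
  k2 = f(1.465000, -0.467564) = -0.639413
  k3 = f(1.465000, -0.418373) = -0.744682
  k4 = f(1.620000, -0.550115) = -0.462753
  p ← -0.319264 + (0.31/6)·(k1 + 2k2 + 2k3 + k4) = -0.535629
p(1.62) ≈ -0.5356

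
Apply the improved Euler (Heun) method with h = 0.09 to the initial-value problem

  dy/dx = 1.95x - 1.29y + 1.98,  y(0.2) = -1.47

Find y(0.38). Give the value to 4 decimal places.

Heun: k1 = f(x_n, y_n); k2 = f(x_n + h, y_n + h·k1); y_{n+1} = y_n + (h/2)·(k1 + k2).
x=0.200000, y=-1.470000:
  k1 = f(0.200000, -1.470000) = 4.266300
  k2 = f(0.290000, -1.086033) = 3.946483
  y ← -1.470000 + (0.09/2)·(4.266300 + 3.946483) = -1.100425
x=0.290000, y=-1.100425:
  k1 = f(0.290000, -1.100425) = 3.965048
  k2 = f(0.380000, -0.743570) = 3.680206
  y ← -1.100425 + (0.09/2)·(3.965048 + 3.680206) = -0.756388
y(0.38) ≈ -0.7564

-0.7564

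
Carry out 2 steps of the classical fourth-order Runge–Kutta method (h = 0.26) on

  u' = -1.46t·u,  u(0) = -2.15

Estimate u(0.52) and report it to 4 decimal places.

RK4: k1 = f(t_n, u_n); k2 = f(t_n + h/2, u_n + (h/2)·k1); k3 = f(t_n + h/2, u_n + (h/2)·k2); k4 = f(t_n + h, u_n + h·k3); u_{n+1} = u_n + (h/6)·(k1 + 2k2 + 2k3 + k4).
t=0.000000, u=-2.150000:
  k1 = f(0.000000, -2.150000) = 0.000000
  k2 = f(0.130000, -2.150000) = 0.408070
  k3 = f(0.130000, -2.096951) = 0.398001
  k4 = f(0.260000, -2.046520) = 0.776859
  u ← -2.150000 + (0.26/6)·(k1 + 2k2 + 2k3 + k4) = -2.046477
t=0.260000, u=-2.046477:
  k1 = f(0.260000, -2.046477) = 0.776843
  k2 = f(0.390000, -1.945487) = 1.107760
  k3 = f(0.390000, -1.902468) = 1.083265
  k4 = f(0.520000, -1.764828) = 1.339857
  u ← -2.046477 + (0.26/6)·(k1 + 2k2 + 2k3 + k4) = -1.764864
u(0.52) ≈ -1.7649

-1.7649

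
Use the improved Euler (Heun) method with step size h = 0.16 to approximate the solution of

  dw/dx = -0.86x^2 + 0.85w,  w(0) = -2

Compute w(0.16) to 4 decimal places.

Heun: k1 = f(x_n, w_n); k2 = f(x_n + h, w_n + h·k1); w_{n+1} = w_n + (h/2)·(k1 + k2).
x=0.000000, w=-2.000000:
  k1 = f(0.000000, -2.000000) = -1.700000
  k2 = f(0.160000, -2.272000) = -1.953216
  w ← -2.000000 + (0.16/2)·(-1.700000 + (-1.953216)) = -2.292257
w(0.16) ≈ -2.2923

-2.2923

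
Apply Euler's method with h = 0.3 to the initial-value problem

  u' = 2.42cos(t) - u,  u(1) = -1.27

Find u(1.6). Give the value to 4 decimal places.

-0.1535

Euler: u_{n+1} = u_n + h·f(t_n, u_n).
t=1.000000, u=-1.270000: f=2.577532 → u ← -1.270000 + 0.3·2.577532 = -0.496741
t=1.300000, u=-0.496741: f=1.144088 → u ← -0.496741 + 0.3·1.144088 = -0.153514
u(1.6) ≈ -0.1535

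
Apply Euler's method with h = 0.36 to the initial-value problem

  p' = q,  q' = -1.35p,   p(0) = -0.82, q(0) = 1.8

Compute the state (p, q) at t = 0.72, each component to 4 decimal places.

0.6195, 2.2821

Euler on (p,q): p_{n+1} = p_n + h·p', q_{n+1} = q_n + h·q'.
0.000000: (-0.820000, 1.800000); f=(1.800000, 1.107000) → (-0.172000, 2.198520)
0.360000: (-0.172000, 2.198520); f=(2.198520, 0.232200) → (0.619467, 2.282112)
(p(0.72), q(0.72)) ≈ (0.6195, 2.2821)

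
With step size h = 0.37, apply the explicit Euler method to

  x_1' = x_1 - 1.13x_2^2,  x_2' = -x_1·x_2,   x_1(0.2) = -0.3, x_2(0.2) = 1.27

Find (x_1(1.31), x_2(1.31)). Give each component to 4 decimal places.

-4.8126, 3.6746

Euler on (x_1,x_2): x_1_{n+1} = x_1_n + h·x_1', x_2_{n+1} = x_2_n + h·x_2'.
0.200000: (-0.300000, 1.270000); f=(-2.122577, 0.381000) → (-1.085353, 1.410970)
0.570000: (-1.085353, 1.410970); f=(-3.334999, 1.531401) → (-2.319303, 1.977588)
0.940000: (-2.319303, 1.977588); f=(-6.738570, 4.586627) → (-4.812574, 3.674640)
(x_1(1.31), x_2(1.31)) ≈ (-4.8126, 3.6746)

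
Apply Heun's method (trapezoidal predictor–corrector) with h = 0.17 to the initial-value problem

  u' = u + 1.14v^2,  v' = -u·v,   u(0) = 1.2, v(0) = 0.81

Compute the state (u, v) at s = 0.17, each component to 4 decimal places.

Heun on (u,v): k1 = f(s_n, state_n); k2 = f(s_n + h, state_n + h·k1); state_{n+1} = state_n + (h/2)·(k1 + k2).
0.000000: (1.200000, 0.810000)
  k1 = (1.947954, -0.972000)
  predictor → (1.531152, 0.644760)
  k2 = (2.005068, -0.987226)
  → (1.536007, 0.643466)
(u(0.17), v(0.17)) ≈ (1.5360, 0.6435)

1.5360, 0.6435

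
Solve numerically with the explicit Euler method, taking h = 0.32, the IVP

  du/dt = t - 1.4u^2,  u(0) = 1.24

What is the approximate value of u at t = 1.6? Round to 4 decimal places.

0.9066

Euler: u_{n+1} = u_n + h·f(t_n, u_n).
t=0.000000, u=1.240000: f=-2.152640 → u ← 1.240000 + 0.32·(-2.152640) = 0.551155
t=0.320000, u=0.551155: f=-0.105281 → u ← 0.551155 + 0.32·(-0.105281) = 0.517465
t=0.640000, u=0.517465: f=0.265122 → u ← 0.517465 + 0.32·0.265122 = 0.602304
t=0.960000, u=0.602304: f=0.452122 → u ← 0.602304 + 0.32·0.452122 = 0.746983
t=1.280000, u=0.746983: f=0.498823 → u ← 0.746983 + 0.32·0.498823 = 0.906606
u(1.6) ≈ 0.9066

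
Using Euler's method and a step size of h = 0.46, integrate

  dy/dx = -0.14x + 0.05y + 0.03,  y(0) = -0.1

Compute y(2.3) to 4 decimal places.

Euler: y_{n+1} = y_n + h·f(x_n, y_n).
x=0.000000, y=-0.100000: f=0.025000 → y ← -0.100000 + 0.46·0.025000 = -0.088500
x=0.460000, y=-0.088500: f=-0.038825 → y ← -0.088500 + 0.46·(-0.038825) = -0.106360
x=0.920000, y=-0.106360: f=-0.104118 → y ← -0.106360 + 0.46·(-0.104118) = -0.154254
x=1.380000, y=-0.154254: f=-0.170913 → y ← -0.154254 + 0.46·(-0.170913) = -0.232874
x=1.840000, y=-0.232874: f=-0.239244 → y ← -0.232874 + 0.46·(-0.239244) = -0.342926
y(2.3) ≈ -0.3429

-0.3429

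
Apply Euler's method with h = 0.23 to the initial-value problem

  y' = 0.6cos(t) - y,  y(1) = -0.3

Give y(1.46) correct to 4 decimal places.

Euler: y_{n+1} = y_n + h·f(t_n, y_n).
t=1.000000, y=-0.300000: f=0.624181 → y ← -0.300000 + 0.23·0.624181 = -0.156438
t=1.230000, y=-0.156438: f=0.356981 → y ← -0.156438 + 0.23·0.356981 = -0.074333
y(1.46) ≈ -0.0743

-0.0743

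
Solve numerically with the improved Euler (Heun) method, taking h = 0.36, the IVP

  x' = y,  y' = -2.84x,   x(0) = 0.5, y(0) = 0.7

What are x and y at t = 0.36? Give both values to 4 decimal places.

0.6600, 0.0600

Heun on (x,y): k1 = f(t_n, state_n); k2 = f(t_n + h, state_n + h·k1); state_{n+1} = state_n + (h/2)·(k1 + k2).
0.000000: (0.500000, 0.700000)
  k1 = (0.700000, -1.420000)
  predictor → (0.752000, 0.188800)
  k2 = (0.188800, -2.135680)
  → (0.659984, 0.059978)
(x(0.36), y(0.36)) ≈ (0.6600, 0.0600)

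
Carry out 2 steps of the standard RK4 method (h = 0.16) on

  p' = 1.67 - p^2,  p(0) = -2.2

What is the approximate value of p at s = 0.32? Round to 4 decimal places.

-5.0592

RK4: k1 = f(s_n, p_n); k2 = f(s_n + h/2, p_n + (h/2)·k1); k3 = f(s_n + h/2, p_n + (h/2)·k2); k4 = f(s_n + h, p_n + h·k3); p_{n+1} = p_n + (h/6)·(k1 + 2k2 + 2k3 + k4).
s=0.000000, p=-2.200000:
  k1 = f(0.000000, -2.200000) = -3.170000
  k2 = f(0.080000, -2.453600) = -4.350153
  k3 = f(0.080000, -2.548012) = -4.822366
  k4 = f(0.160000, -2.971579) = -7.160279
  p ← -2.200000 + (0.16/6)·(k1 + 2k2 + 2k3 + k4) = -2.964675
s=0.160000, p=-2.964675:
  k1 = f(0.160000, -2.964675) = -7.119299
  k2 = f(0.240000, -3.534219) = -10.820704
  k3 = f(0.240000, -3.830331) = -13.001439
  k4 = f(0.320000, -5.044905) = -23.781071
  p ← -2.964675 + (0.16/6)·(k1 + 2k2 + 2k3 + k4) = -5.059199
p(0.32) ≈ -5.0592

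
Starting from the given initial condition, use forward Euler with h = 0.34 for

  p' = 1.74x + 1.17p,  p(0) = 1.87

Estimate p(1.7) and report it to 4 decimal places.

12.9619

Euler: p_{n+1} = p_n + h·f(x_n, p_n).
x=0.000000, p=1.870000: f=2.187900 → p ← 1.870000 + 0.34·2.187900 = 2.613886
x=0.340000, p=2.613886: f=3.649847 → p ← 2.613886 + 0.34·3.649847 = 3.854834
x=0.680000, p=3.854834: f=5.693356 → p ← 3.854834 + 0.34·5.693356 = 5.790575
x=1.020000, p=5.790575: f=8.549772 → p ← 5.790575 + 0.34·8.549772 = 8.697497
x=1.360000, p=8.697497: f=12.542472 → p ← 8.697497 + 0.34·12.542472 = 12.961938
p(1.7) ≈ 12.9619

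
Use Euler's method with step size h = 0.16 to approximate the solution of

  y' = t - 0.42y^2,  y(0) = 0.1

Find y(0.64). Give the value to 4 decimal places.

0.2492

Euler: y_{n+1} = y_n + h·f(t_n, y_n).
t=0.000000, y=0.100000: f=-0.004200 → y ← 0.100000 + 0.16·(-0.004200) = 0.099328
t=0.160000, y=0.099328: f=0.155856 → y ← 0.099328 + 0.16·0.155856 = 0.124265
t=0.320000, y=0.124265: f=0.313514 → y ← 0.124265 + 0.16·0.313514 = 0.174427
t=0.480000, y=0.174427: f=0.467222 → y ← 0.174427 + 0.16·0.467222 = 0.249183
y(0.64) ≈ 0.2492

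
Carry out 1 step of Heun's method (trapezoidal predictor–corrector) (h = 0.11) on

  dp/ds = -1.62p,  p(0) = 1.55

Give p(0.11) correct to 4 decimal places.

1.2984

Heun: k1 = f(s_n, p_n); k2 = f(s_n + h, p_n + h·k1); p_{n+1} = p_n + (h/2)·(k1 + k2).
s=0.000000, p=1.550000:
  k1 = f(0.000000, 1.550000) = -2.511000
  k2 = f(0.110000, 1.273790) = -2.063540
  p ← 1.550000 + (0.11/2)·(-2.511000 + (-2.063540)) = 1.298400
p(0.11) ≈ 1.2984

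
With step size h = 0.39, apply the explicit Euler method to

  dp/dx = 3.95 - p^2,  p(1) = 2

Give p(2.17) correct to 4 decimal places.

1.9854

Euler: p_{n+1} = p_n + h·f(x_n, p_n).
x=1.000000, p=2.000000: f=-0.050000 → p ← 2.000000 + 0.39·(-0.050000) = 1.980500
x=1.390000, p=1.980500: f=0.027620 → p ← 1.980500 + 0.39·0.027620 = 1.991272
x=1.780000, p=1.991272: f=-0.015163 → p ← 1.991272 + 0.39·(-0.015163) = 1.985358
p(2.17) ≈ 1.9854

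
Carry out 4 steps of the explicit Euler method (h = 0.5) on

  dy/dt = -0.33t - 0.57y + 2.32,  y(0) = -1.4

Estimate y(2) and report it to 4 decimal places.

2.2329

Euler: y_{n+1} = y_n + h·f(t_n, y_n).
t=0.000000, y=-1.400000: f=3.118000 → y ← -1.400000 + 0.5·3.118000 = 0.159000
t=0.500000, y=0.159000: f=2.064370 → y ← 0.159000 + 0.5·2.064370 = 1.191185
t=1.000000, y=1.191185: f=1.311025 → y ← 1.191185 + 0.5·1.311025 = 1.846697
t=1.500000, y=1.846697: f=0.772383 → y ← 1.846697 + 0.5·0.772383 = 2.232889
y(2) ≈ 2.2329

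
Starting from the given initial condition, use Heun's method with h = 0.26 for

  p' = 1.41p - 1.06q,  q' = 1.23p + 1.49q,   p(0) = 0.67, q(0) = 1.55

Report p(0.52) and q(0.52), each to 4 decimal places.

-0.4698, 3.6877

Heun on (p,q): k1 = f(x_n, state_n); k2 = f(x_n + h, state_n + h·k1); state_{n+1} = state_n + (h/2)·(k1 + k2).
0.000000: (0.670000, 1.550000)
  k1 = (-0.698300, 3.133600)
  predictor → (0.488442, 2.364736)
  k2 = (-1.817917, 4.124240)
  → (0.342892, 2.493519)
0.260000: (0.342892, 2.493519)
  k1 = (-2.159653, 4.137101)
  predictor → (-0.218618, 3.569165)
  k2 = (-4.091567, 5.049156)
  → (-0.469767, 3.687733)
(p(0.52), q(0.52)) ≈ (-0.4698, 3.6877)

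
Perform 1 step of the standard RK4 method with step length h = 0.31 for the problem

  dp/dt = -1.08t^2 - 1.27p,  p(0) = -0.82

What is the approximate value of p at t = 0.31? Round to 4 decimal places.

RK4: k1 = f(t_n, p_n); k2 = f(t_n + h/2, p_n + (h/2)·k1); k3 = f(t_n + h/2, p_n + (h/2)·k2); k4 = f(t_n + h, p_n + h·k3); p_{n+1} = p_n + (h/6)·(k1 + 2k2 + 2k3 + k4).
t=0.000000, p=-0.820000:
  k1 = f(0.000000, -0.820000) = 1.041400
  k2 = f(0.155000, -0.658583) = 0.810453
  k3 = f(0.155000, -0.694380) = 0.855915
  k4 = f(0.310000, -0.554666) = 0.600638
  p ← -0.820000 + (0.31/6)·(k1 + 2k2 + 2k3 + k4) = -0.562970
p(0.31) ≈ -0.5630

-0.5630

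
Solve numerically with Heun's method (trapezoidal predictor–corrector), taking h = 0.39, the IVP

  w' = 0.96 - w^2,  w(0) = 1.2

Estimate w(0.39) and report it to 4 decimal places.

Heun: k1 = f(t_n, w_n); k2 = f(t_n + h, w_n + h·k1); w_{n+1} = w_n + (h/2)·(k1 + k2).
t=0.000000, w=1.200000:
  k1 = f(0.000000, 1.200000) = -0.480000
  k2 = f(0.390000, 1.012800) = -0.065764
  w ← 1.200000 + (0.39/2)·(-0.480000 + (-0.065764)) = 1.093576
w(0.39) ≈ 1.0936

1.0936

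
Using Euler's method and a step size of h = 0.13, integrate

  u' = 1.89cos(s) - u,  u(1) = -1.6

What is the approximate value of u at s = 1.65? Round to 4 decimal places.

Euler: u_{n+1} = u_n + h·f(s_n, u_n).
s=1.000000, u=-1.600000: f=2.621171 → u ← -1.600000 + 0.13·2.621171 = -1.259248
s=1.130000, u=-1.259248: f=2.065635 → u ← -1.259248 + 0.13·2.065635 = -0.990715
s=1.260000, u=-0.990715: f=1.568709 → u ← -0.990715 + 0.13·1.568709 = -0.786783
s=1.390000, u=-0.786783: f=1.126630 → u ← -0.786783 + 0.13·1.126630 = -0.640321
s=1.520000, u=-0.640321: f=0.736285 → u ← -0.640321 + 0.13·0.736285 = -0.544604
u(1.65) ≈ -0.5446

-0.5446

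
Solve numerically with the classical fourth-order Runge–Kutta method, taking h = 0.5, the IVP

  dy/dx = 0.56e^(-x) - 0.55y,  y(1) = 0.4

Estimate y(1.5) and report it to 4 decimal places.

0.3739

RK4: k1 = f(x_n, y_n); k2 = f(x_n + h/2, y_n + (h/2)·k1); k3 = f(x_n + h/2, y_n + (h/2)·k2); k4 = f(x_n + h, y_n + h·k3); y_{n+1} = y_n + (h/6)·(k1 + 2k2 + 2k3 + k4).
x=1.000000, y=0.400000:
  k1 = f(1.000000, 0.400000) = -0.013988
  k2 = f(1.250000, 0.396503) = -0.057634
  k3 = f(1.250000, 0.385591) = -0.051633
  k4 = f(1.500000, 0.374184) = -0.080848
  y ← 0.400000 + (0.5/6)·(k1 + 2k2 + 2k3 + k4) = 0.373886
y(1.5) ≈ 0.3739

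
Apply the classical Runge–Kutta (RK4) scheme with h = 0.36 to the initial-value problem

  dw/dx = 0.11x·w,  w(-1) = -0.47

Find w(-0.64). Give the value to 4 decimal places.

-0.4550

RK4: k1 = f(x_n, w_n); k2 = f(x_n + h/2, w_n + (h/2)·k1); k3 = f(x_n + h/2, w_n + (h/2)·k2); k4 = f(x_n + h, w_n + h·k3); w_{n+1} = w_n + (h/6)·(k1 + 2k2 + 2k3 + k4).
x=-1.000000, w=-0.470000:
  k1 = f(-1.000000, -0.470000) = 0.051700
  k2 = f(-0.820000, -0.460694) = 0.041555
  k3 = f(-0.820000, -0.462520) = 0.041719
  k4 = f(-0.640000, -0.454981) = 0.032031
  w ← -0.470000 + (0.36/6)·(k1 + 2k2 + 2k3 + k4) = -0.454983
w(-0.64) ≈ -0.4550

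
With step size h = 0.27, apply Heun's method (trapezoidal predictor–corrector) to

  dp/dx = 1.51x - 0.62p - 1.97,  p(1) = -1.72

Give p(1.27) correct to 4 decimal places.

-1.5149

Heun: k1 = f(x_n, p_n); k2 = f(x_n + h, p_n + h·k1); p_{n+1} = p_n + (h/2)·(k1 + k2).
x=1.000000, p=-1.720000:
  k1 = f(1.000000, -1.720000) = 0.606400
  k2 = f(1.270000, -1.556272) = 0.912589
  p ← -1.720000 + (0.27/2)·(0.606400 + 0.912589) = -1.514937
p(1.27) ≈ -1.5149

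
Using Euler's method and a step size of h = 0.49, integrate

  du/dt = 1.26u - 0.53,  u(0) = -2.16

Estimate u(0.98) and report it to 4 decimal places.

Euler: u_{n+1} = u_n + h·f(t_n, u_n).
t=0.000000, u=-2.160000: f=-3.251600 → u ← -2.160000 + 0.49·(-3.251600) = -3.753284
t=0.490000, u=-3.753284: f=-5.259138 → u ← -3.753284 + 0.49·(-5.259138) = -6.330262
u(0.98) ≈ -6.3303

-6.3303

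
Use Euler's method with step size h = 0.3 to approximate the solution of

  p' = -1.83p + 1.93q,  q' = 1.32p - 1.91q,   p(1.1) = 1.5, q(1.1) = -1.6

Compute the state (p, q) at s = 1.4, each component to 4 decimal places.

Euler on (p,q): p_{n+1} = p_n + h·p', q_{n+1} = q_n + h·q'.
1.100000: (1.500000, -1.600000); f=(-5.833000, 5.036000) → (-0.249900, -0.089200)
(p(1.4), q(1.4)) ≈ (-0.2499, -0.0892)

-0.2499, -0.0892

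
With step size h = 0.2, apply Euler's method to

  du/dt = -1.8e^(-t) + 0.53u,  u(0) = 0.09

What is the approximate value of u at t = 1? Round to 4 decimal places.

-1.4639

Euler: u_{n+1} = u_n + h·f(t_n, u_n).
t=0.000000, u=0.090000: f=-1.752300 → u ← 0.090000 + 0.2·(-1.752300) = -0.260460
t=0.200000, u=-0.260460: f=-1.611759 → u ← -0.260460 + 0.2·(-1.611759) = -0.582812
t=0.400000, u=-0.582812: f=-1.515466 → u ← -0.582812 + 0.2·(-1.515466) = -0.885905
t=0.600000, u=-0.885905: f=-1.457391 → u ← -0.885905 + 0.2·(-1.457391) = -1.177383
t=0.800000, u=-1.177383: f=-1.432805 → u ← -1.177383 + 0.2·(-1.432805) = -1.463944
u(1) ≈ -1.4639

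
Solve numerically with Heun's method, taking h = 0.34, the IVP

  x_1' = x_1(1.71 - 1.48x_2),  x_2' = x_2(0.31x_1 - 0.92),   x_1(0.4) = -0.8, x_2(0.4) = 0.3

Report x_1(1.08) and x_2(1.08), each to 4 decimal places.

-2.0404, 0.1281

Heun on (x_1,x_2): k1 = f(t_n, state_n); k2 = f(t_n + h, state_n + h·k1); state_{n+1} = state_n + (h/2)·(k1 + k2).
0.400000: (-0.800000, 0.300000)
  k1 = (-1.012800, -0.350400)
  predictor → (-1.144352, 0.180864)
  k2 = (-1.650523, -0.230556)
  → (-1.252765, 0.201237)
0.740000: (-1.252765, 0.201237)
  k1 = (-1.769115, -0.263290)
  predictor → (-1.854264, 0.111719)
  k2 = (-2.864201, -0.167000)
  → (-2.040429, 0.128088)
(x_1(1.08), x_2(1.08)) ≈ (-2.0404, 0.1281)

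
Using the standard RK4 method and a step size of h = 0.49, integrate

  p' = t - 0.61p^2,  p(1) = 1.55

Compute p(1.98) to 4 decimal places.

1.6260

RK4: k1 = f(t_n, p_n); k2 = f(t_n + h/2, p_n + (h/2)·k1); k3 = f(t_n + h/2, p_n + (h/2)·k2); k4 = f(t_n + h, p_n + h·k3); p_{n+1} = p_n + (h/6)·(k1 + 2k2 + 2k3 + k4).
t=1.000000, p=1.550000:
  k1 = f(1.000000, 1.550000) = -0.465525
  k2 = f(1.245000, 1.435946) = -0.012785
  k3 = f(1.245000, 1.546868) = -0.214608
  k4 = f(1.490000, 1.444842) = 0.216583
  p ← 1.550000 + (0.49/6)·(k1 + 2k2 + 2k3 + k4) = 1.492529
t=1.490000, p=1.492529:
  k1 = f(1.490000, 1.492529) = 0.131138
  k2 = f(1.735000, 1.524658) = 0.317005
  k3 = f(1.735000, 1.570195) = 0.231037
  k4 = f(1.980000, 1.605737) = 0.407181
  p ← 1.492529 + (0.49/6)·(k1 + 2k2 + 2k3 + k4) = 1.626005
p(1.98) ≈ 1.6260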